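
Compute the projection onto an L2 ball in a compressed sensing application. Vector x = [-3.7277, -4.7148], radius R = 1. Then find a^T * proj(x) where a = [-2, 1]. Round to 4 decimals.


Step 1: Compute ||x|| (intermediates to 6 decimals).
||x|| = sqrt((-3.7277)^2 + (-4.7148)^2) = 6.010415
Step 2: Project.
Since ||x|| > R, scale = R/||x|| = 1/6.010415 = 0.166378, proj(x) = scale * x
proj(x) = [-0.620207, -0.784439]
Step 3: Dot product.
a^T * proj(x) = -2*(-0.620207) + 1*(-0.784439) = 0.456


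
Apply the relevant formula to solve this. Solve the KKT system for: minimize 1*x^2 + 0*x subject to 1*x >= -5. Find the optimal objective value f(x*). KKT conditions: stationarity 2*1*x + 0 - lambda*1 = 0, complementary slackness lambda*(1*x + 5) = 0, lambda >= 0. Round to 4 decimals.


Step 1: Try lambda = 0 (constraint inactive).
Stationarity: 2*1*x + 0 = 0
x* = 0/(2*1) = 0.0
Check constraint: 1*0.0 = 0.0 >= -5 -- satisfied.
Step 2: Compute optimal value.
f(x*) = 1*0.0^2 + 0*0.0 = 0.0


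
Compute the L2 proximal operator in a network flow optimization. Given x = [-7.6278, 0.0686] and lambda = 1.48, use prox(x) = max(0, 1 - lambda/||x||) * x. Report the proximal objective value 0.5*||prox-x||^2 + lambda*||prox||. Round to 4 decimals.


Step 1: Compute ||x||.
||x|| = 7.6281
Step 2: Compute scaling factor.
scale = max(0, 1 - 1.48/7.6281) = 0.806
Step 3: prox(x) = [-6.1479, 0.0553]
||prox(x)|| = 6.1481
Step 4: Proximal objective.
0.5*||prox-x||^2 = 1.0952
lambda*||prox|| = 9.0992
Total = 10.1944


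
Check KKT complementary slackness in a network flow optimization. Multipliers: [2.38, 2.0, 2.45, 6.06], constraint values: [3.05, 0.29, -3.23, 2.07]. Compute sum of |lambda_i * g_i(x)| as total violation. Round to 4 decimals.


KKT complementary slackness check:
lambda_1 * g_1 = 2.38 * 3.05 = 7.259
lambda_2 * g_2 = 2.0 * 0.29 = 0.58
lambda_3 * g_3 = 2.45 * -3.23 = -7.9135
lambda_4 * g_4 = 6.06 * 2.07 = 12.5442
Total violation = 7.259 + 0.58 + 7.9135 + 12.5442 = 28.2967


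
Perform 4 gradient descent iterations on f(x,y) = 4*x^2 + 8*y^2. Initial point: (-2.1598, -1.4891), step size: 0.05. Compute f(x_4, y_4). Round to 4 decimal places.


Gradient descent on f(x,y) = 4*x^2 + 8*y^2.
Starting point: (-2.1598, -1.4891), alpha = 0.05
Step 1: grad_x = 2*4*-2.1598 = -17.2784, grad_y = 2*8*-1.4891 = -23.8256
  x_1 = -2.1598 - 0.05*-17.2784 = -1.2959
  y_1 = -1.4891 - 0.05*-23.8256 = -0.2978
Step 2: grad_x = 2*4*-1.2959 = -10.367, grad_y = 2*8*-0.2978 = -4.7651
  x_2 = -1.2959 - 0.05*-10.367 = -0.7775
  y_2 = -0.2978 - 0.05*-4.7651 = -0.0596
Step 3: grad_x = 2*4*-0.7775 = -6.2202, grad_y = 2*8*-0.0596 = -0.953
  x_3 = -0.7775 - 0.05*-6.2202 = -0.4665
  y_3 = -0.0596 - 0.05*-0.953 = -0.0119
Step 4: grad_x = 2*4*-0.4665 = -3.7321, grad_y = 2*8*-0.0119 = -0.1906
  x_4 = -0.4665 - 0.05*-3.7321 = -0.2799
  y_4 = -0.0119 - 0.05*-0.1906 = -0.0024
f(-0.2799, -0.0024) = 4*(-0.2799)^2 + 8*(-0.0024)^2 = 0.3134


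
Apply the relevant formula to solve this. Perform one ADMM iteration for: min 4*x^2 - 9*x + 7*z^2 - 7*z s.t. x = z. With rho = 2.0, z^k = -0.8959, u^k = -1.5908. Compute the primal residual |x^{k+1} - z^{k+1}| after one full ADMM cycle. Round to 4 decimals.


ADMM iteration with rho = 2.0, z^k = -0.8959, u^k = -1.5908
Step 1: x-update.
Minimize 4*x^2 - 9*x + (2.0/2)*(x + 0.8959 - 1.5908)^2
FOC: (2*4 + 2.0)*x = 9 + 2.0*(-0.8959 + 1.5908)
x^{k+1} = 1.039
Step 2: z-update.
Minimize 7*z^2 - 7*z + (2.0/2)*(1.039 - z - 1.5908)^2
FOC: (2*7 + 2.0)*z = 7 + 2.0*(1.039 - 1.5908)
z^{k+1} = 0.3685
Step 3: u-update.
u^{k+1} = -1.5908 + 1.039 - 0.3685 = -0.9203
Step 4: Primal residual = |1.039 - 0.3685| = 0.6705


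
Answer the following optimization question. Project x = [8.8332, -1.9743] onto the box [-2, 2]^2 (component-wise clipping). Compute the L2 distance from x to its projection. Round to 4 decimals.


Project each component onto [-2, 2].
clip(8.8332) = 2.0, clip(-1.9743) = -1.9743
Projection = [2.0, -1.9743]
Squared diffs: [46.6926, 0.0]
Distance = sqrt(46.6926) = 6.8332


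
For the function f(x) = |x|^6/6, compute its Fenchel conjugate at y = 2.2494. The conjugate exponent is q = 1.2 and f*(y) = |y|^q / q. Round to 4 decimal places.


The conjugate exponent q satisfies 1/p + 1/q = 1.
p = 6, so q = 6/(6 - 1) = 1.2
|y|^q = 2.2494^1.2 = 2.6453
f*(2.2494) = 2.6453 / 1.2 = 2.2044


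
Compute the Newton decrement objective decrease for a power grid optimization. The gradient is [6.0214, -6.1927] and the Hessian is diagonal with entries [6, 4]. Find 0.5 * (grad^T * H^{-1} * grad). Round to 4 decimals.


Step 1: H is diagonal, so H^(-1) * g = [1.0036, -1.5482].
Step 2: g^T H^(-1) g = sum_i g_i^2 / H_ii
  = (6.0214)^2/6 + (-6.1927)^2/4
  = 6.0429 + 9.5874 = 15.6303
Step 3: Objective decrease = 0.5 * g^T H^(-1) g = 7.8151


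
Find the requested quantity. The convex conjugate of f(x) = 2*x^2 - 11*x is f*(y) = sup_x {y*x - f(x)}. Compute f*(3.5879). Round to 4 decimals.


f*(y) = sup_x {y*x - a*x^2 - b*x} = sup_x {(y-b)*x - a*x^2}
FOC: (y - b) - 2a*x = 0 => x* = (y - b)/(2a)
x* = (3.5879 + 11)/(2*2) = 3.647
f*(3.5879) = (y-b)^2/(4a) = (3.5879 + 11)^2/(4*2)
= 212.8068/8 = 26.6009


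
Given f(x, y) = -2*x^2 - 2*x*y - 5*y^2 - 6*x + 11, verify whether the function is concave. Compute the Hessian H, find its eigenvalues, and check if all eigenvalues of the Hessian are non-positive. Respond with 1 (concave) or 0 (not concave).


The Hessian of f(x,y) = -2*x^2 - 2*x*y - 5*y^2 - 6*x + 11 is:
H = [[-4, -2], [-2, -10]]
Trace = -4 - 10 = -14
Determinant = -4*-10 - (-2)^2 = 36
Discriminant = (-14)^2 - 4*36 = 52.0
Eigenvalues: lambda_1 = -10.6056, lambda_2 = -3.3944
The function is concave.

1


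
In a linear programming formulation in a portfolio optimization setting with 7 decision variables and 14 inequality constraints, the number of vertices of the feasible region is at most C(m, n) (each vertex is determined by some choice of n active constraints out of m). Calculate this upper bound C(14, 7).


Each vertex corresponds to some choice of n active constraints out of m, so the number of vertices is at most C(m, n) = m! / (n!(m-n)!).
m = 14, n = 7
Numerator: 14 * 13 * 12 * 11 * 10 * 9 * 8
Denominator: 7! = 5040
C(14, 7) = 3432


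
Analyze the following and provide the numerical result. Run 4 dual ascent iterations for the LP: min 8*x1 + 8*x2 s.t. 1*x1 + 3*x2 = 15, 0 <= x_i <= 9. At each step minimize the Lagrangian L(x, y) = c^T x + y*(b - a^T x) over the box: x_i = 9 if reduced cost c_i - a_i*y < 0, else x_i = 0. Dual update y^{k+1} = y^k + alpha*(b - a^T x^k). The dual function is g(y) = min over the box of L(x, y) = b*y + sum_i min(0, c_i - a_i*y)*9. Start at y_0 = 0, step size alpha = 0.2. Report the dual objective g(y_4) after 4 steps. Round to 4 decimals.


Dual ascent for LP: min 8*x1 + 8*x2, 1*x1 + 3*x2 = 15, 0 <= x_i <= 9
Step 1: y^k = 0.0, reduced costs: (8.0, 8.0)
  x^k = (0.0, 0.0), subgradient = b - a^T x = 15.0
  y^{k+1} = 0.0 + 0.2*15.0 = 3.0
Step 2: y^k = 3.0, reduced costs: (5.0, -1.0)
  x^k = (0.0, 9.0), subgradient = b - a^T x = -12.0
  y^{k+1} = 3.0 + 0.2*-12.0 = 0.6
Step 3: y^k = 0.6, reduced costs: (7.4, 6.2)
  x^k = (0.0, 0.0), subgradient = b - a^T x = 15.0
  y^{k+1} = 0.6 + 0.2*15.0 = 3.6
Step 4: y^k = 3.6, reduced costs: (4.4, -2.8)
  x^k = (0.0, 9.0), subgradient = b - a^T x = -12.0
  y^{k+1} = 3.6 + 0.2*-12.0 = 1.2
Dual objective at y_4 = 1.2: reduced costs (6.8, 4.4), box minimizer x = (0.0, 0.0)
g(y_4) = b*y + (c1 - a1*y)*x1 + (c2 - a2*y)*x2 = 15*1.2 + 6.8*0.0 + 4.4*0.0 = 18.0 + 0.0 + 0.0 = 18.0


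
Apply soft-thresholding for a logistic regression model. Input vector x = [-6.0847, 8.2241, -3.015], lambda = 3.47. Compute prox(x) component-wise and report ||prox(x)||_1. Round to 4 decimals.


Soft-thresholding with lambda = 3.47:
prox(-6.0847) = sign(-6.0847)*max(|-6.0847| - 3.47, 0) = -2.6147
prox(8.2241) = sign(8.2241)*max(|8.2241| - 3.47, 0) = 4.7541
prox(-3.015) = sign(-3.015)*max(|-3.015| - 3.47, 0) = 0.0
prox(x) = [-2.6147, 4.7541, 0.0]
||prox(x)||_1 = 2.6147 + 4.7541 + 0.0 = 7.3688


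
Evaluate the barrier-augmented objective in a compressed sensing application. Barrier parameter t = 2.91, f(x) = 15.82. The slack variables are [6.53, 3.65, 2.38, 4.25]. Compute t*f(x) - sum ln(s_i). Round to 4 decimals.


Step 1: Compute log-barrier.
ln values: [1.8764, 1.2947, 0.8671, 1.4469]
phi = -(1.8764 + 1.2947 + 0.8671 + 1.4469) = -5.4852
Step 2: Compute augmented objective.
t*f(x) = 2.91*15.82 = 46.0362
Total = 46.0362 - 5.4852 = 40.551


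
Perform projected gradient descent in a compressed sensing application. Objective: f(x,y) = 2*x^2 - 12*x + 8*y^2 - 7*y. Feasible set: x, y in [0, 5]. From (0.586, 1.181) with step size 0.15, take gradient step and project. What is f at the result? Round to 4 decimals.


Step 1: Compute gradient at (0.586, 1.181).
grad_x = 2*2*0.586 - 12 = -9.656
grad_y = 2*8*1.181 - 7 = 11.896
Step 2: Gradient step.
x_raw = 0.586 - 0.15*-9.656 = 2.0344
y_raw = 1.181 - 0.15*11.896 = -0.6034
Step 3: Project onto [0, 5].
x_proj = clip(2.0344) = 2.0344
y_proj = clip(-0.6034) = 0.0
Step 4: Evaluate f.
f(2.0344, 0.0) = -16.1352


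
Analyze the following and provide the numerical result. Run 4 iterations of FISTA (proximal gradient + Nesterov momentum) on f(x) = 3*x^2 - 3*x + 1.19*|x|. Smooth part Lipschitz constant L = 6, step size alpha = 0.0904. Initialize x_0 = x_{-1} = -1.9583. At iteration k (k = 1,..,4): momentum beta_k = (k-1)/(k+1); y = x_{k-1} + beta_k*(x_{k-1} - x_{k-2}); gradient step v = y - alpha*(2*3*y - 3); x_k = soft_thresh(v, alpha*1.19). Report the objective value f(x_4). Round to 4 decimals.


FISTA on f(x) = 3*x^2 - 3*x + 1.19*|x|
L = 6, alpha = 0.0904
Iteration 1: beta = 0.0, y = -1.9583 + 0.0*(-1.9583 + 1.9583) = -1.9583
  grad(y) = -14.7498, v = y - alpha*grad = -0.6249
  prox(v) = soft_thresh(-0.6249, 0.1076) = -0.5173
Iteration 2: beta = 0.3333, y = -0.5173 + 0.3333*(-0.5173 + 1.9583) = -0.037
  grad(y) = -3.2221, v = y - alpha*grad = 0.2543
  prox(v) = soft_thresh(0.2543, 0.1076) = 0.1467
Iteration 3: beta = 0.5, y = 0.1467 + 0.5*(0.1467 + 0.5173) = 0.4787
  grad(y) = -0.1278, v = y - alpha*grad = 0.4903
  prox(v) = soft_thresh(0.4903, 0.1076) = 0.3827
Iteration 4: beta = 0.6, y = 0.3827 + 0.6*(0.3827 - 0.1467) = 0.5243
  grad(y) = 0.1456, v = y - alpha*grad = 0.5111
  prox(v) = soft_thresh(0.5111, 0.1076) = 0.4035
f(x_4) = 3*0.4035^2 - 3*0.4035 + 1.19*|0.4035| = -0.2419


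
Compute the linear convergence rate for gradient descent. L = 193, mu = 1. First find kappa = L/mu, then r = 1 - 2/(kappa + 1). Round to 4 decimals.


Step 1: Compute the condition number.
kappa = L/mu = 193/1 = 193.0
Step 2: Compute the convergence rate.
r = 1 - 2/(kappa + 1) = 1 - 2*mu/(L + mu) = (L - mu)/(L + mu) = 192/194 = 0.9897


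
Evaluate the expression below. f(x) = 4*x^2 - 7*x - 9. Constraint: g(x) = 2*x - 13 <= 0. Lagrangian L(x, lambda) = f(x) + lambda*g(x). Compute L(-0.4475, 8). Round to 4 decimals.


Step 1: Evaluate f(x).
f(-0.4475) = 4*(-0.4475)^2 - 7*(-0.4475) - 9 = -5.0665
Step 2: Evaluate g(x).
g(-0.4475) = 2*-0.4475 - 13 = -13.895
Step 3: Compute Lagrangian.
L = -5.0665 + 8*-13.895 = -116.2265


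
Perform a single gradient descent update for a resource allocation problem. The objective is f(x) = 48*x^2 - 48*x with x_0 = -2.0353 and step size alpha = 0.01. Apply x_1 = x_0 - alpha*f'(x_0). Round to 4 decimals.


We compute the gradient at x_0 and apply the update.
f'(x) = 96*x - 48
f'(-2.0353) = 96*-2.0353 - 48 = -243.3888
x_1 = -2.0353 - 0.01*-243.3888 = 0.3986


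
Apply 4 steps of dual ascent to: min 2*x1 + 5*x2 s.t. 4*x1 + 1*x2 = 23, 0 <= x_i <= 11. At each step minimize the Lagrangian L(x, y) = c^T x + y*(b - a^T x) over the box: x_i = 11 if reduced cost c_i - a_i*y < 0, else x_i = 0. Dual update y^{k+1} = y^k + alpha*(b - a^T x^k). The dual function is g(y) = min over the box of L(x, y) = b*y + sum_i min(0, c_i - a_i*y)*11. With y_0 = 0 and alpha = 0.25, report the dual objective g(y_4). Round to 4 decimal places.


Dual ascent for LP: min 2*x1 + 5*x2, 4*x1 + 1*x2 = 23, 0 <= x_i <= 11
Step 1: y^k = 0.0, reduced costs: (2.0, 5.0)
  x^k = (0.0, 0.0), subgradient = b - a^T x = 23.0
  y^{k+1} = 0.0 + 0.25*23.0 = 5.75
Step 2: y^k = 5.75, reduced costs: (-21.0, -0.75)
  x^k = (11.0, 11.0), subgradient = b - a^T x = -32.0
  y^{k+1} = 5.75 + 0.25*-32.0 = -2.25
Step 3: y^k = -2.25, reduced costs: (11.0, 7.25)
  x^k = (0.0, 0.0), subgradient = b - a^T x = 23.0
  y^{k+1} = -2.25 + 0.25*23.0 = 3.5
Step 4: y^k = 3.5, reduced costs: (-12.0, 1.5)
  x^k = (11.0, 0.0), subgradient = b - a^T x = -21.0
  y^{k+1} = 3.5 + 0.25*-21.0 = -1.75
Dual objective at y_4 = -1.75: reduced costs (9.0, 6.75), box minimizer x = (0.0, 0.0)
g(y_4) = b*y + (c1 - a1*y)*x1 + (c2 - a2*y)*x2 = 23*(-1.75) + 9.0*0.0 + 6.75*0.0 = -40.25 + 0.0 + 0.0 = -40.25


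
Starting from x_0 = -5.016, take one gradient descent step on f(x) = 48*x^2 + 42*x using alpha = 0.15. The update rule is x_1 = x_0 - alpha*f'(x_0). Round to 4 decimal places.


We compute the gradient at x_0 and apply the update.
f'(x) = 96*x + 42
f'(-5.016) = 96*-5.016 + 42 = -439.536
x_1 = -5.016 - 0.15*-439.536 = 60.9144


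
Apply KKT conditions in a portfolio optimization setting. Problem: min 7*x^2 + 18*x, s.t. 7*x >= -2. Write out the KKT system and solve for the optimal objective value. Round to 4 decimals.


Step 1: Try lambda = 0 (constraint inactive).
x_unc = -18/(2*7) = -1.2857
Check: 7*-1.2857 = -8.9999 < -2 -- violated!
Step 2: Constraint must be active: 7*x = -2
x* = -2/7 = -0.2857 (rounded; the exact value -2/7 is used below)
lambda = (2*7*(-2/7) + 18)/7 = 2.0
Step 3: Compute optimal value.
f(x*) = 7*(-2/7)^2 + 18*(-2/7) = -4.5714


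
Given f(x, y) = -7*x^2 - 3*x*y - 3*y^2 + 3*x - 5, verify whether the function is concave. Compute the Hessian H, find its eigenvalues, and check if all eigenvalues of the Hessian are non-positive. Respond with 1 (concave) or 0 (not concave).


The Hessian of f(x,y) = -7*x^2 - 3*x*y - 3*y^2 + 3*x - 5 is:
H = [[-14, -3], [-3, -6]]
Trace = -14 - 6 = -20
Determinant = -14*-6 - (-3)^2 = 75
Discriminant = (-20)^2 - 4*75 = 100.0
Eigenvalues: lambda_1 = -15.0, lambda_2 = -5.0
The function is concave.

1


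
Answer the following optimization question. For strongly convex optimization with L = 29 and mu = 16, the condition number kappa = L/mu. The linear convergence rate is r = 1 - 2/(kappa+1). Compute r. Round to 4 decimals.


Step 1: Compute the condition number.
kappa = L/mu = 29/16 = 1.8125
Step 2: Compute the convergence rate.
r = 1 - 2/(kappa + 1) = 1 - 2*mu/(L + mu) = (L - mu)/(L + mu) = 13/45 = 0.2889


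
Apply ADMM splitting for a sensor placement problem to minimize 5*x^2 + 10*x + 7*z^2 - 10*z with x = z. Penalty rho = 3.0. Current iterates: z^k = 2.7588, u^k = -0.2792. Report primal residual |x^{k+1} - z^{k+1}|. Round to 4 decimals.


ADMM iteration with rho = 3.0, z^k = 2.7588, u^k = -0.2792
Step 1: x-update.
Minimize 5*x^2 + 10*x + (3.0/2)*(x - 2.7588 - 0.2792)^2
FOC: (2*5 + 3.0)*x = -10 + 3.0*(2.7588 + 0.2792)
x^{k+1} = -0.0682
Step 2: z-update.
Minimize 7*z^2 - 10*z + (3.0/2)*(-0.0682 - z - 0.2792)^2
FOC: (2*7 + 3.0)*z = 10 + 3.0*(-0.0682 - 0.2792)
z^{k+1} = 0.5269
Step 3: u-update.
u^{k+1} = -0.2792 - 0.0682 - 0.5269 = -0.8743
Step 4: Primal residual = |-0.0682 - 0.5269| = 0.5951


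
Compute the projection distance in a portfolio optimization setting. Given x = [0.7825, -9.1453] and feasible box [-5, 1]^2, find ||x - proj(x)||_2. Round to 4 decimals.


Project each component onto [-5, 1].
clip(0.7825) = 0.7825, clip(-9.1453) = -5.0
Projection = [0.7825, -5.0]
Squared diffs: [0.0, 17.1835]
Distance = sqrt(17.1835) = 4.1453


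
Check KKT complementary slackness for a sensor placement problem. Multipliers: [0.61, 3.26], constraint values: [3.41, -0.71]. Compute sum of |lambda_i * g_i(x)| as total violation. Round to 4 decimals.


KKT complementary slackness check:
lambda_1 * g_1 = 0.61 * 3.41 = 2.0801
lambda_2 * g_2 = 3.26 * -0.71 = -2.3146
Total violation = 2.0801 + 2.3146 = 4.3947


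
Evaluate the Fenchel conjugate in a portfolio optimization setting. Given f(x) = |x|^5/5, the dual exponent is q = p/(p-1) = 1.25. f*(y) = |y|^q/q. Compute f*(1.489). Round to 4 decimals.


The conjugate exponent q satisfies 1/p + 1/q = 1.
p = 5, so q = 5/(5 - 1) = 1.25
|y|^q = 1.489^1.25 = 1.6448
f*(1.489) = 1.6448 / 1.25 = 1.3159


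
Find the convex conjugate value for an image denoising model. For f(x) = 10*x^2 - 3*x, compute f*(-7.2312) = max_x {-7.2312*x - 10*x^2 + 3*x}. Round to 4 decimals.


f*(y) = sup_x {y*x - a*x^2 - b*x} = sup_x {(y-b)*x - a*x^2}
FOC: (y - b) - 2a*x = 0 => x* = (y - b)/(2a)
x* = (-7.2312 + 3)/(2*10) = -0.2116
f*(-7.2312) = (y-b)^2/(4a) = (-7.2312 + 3)^2/(4*10)
= 17.9031/40 = 0.4476


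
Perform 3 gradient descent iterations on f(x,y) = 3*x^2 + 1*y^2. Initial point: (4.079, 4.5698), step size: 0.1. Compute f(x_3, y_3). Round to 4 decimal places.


Gradient descent on f(x,y) = 3*x^2 + 1*y^2.
Starting point: (4.079, 4.5698), alpha = 0.1
Step 1: grad_x = 2*3*4.079 = 24.474, grad_y = 2*1*4.5698 = 9.1396
  x_1 = 4.079 - 0.1*24.474 = 1.6316
  y_1 = 4.5698 - 0.1*9.1396 = 3.6558
Step 2: grad_x = 2*3*1.6316 = 9.7896, grad_y = 2*1*3.6558 = 7.3117
  x_2 = 1.6316 - 0.1*9.7896 = 0.6526
  y_2 = 3.6558 - 0.1*7.3117 = 2.9247
Step 3: grad_x = 2*3*0.6526 = 3.9158, grad_y = 2*1*2.9247 = 5.8493
  x_3 = 0.6526 - 0.1*3.9158 = 0.2611
  y_3 = 2.9247 - 0.1*5.8493 = 2.3397
f(0.2611, 2.3397) = 3*0.2611^2 + 1*2.3397^2 = 5.6788


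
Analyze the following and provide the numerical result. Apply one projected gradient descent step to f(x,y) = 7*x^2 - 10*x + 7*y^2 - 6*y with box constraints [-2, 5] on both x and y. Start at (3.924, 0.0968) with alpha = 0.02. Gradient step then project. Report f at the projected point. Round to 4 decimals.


Step 1: Compute gradient at (3.924, 0.0968).
grad_x = 2*7*3.924 - 10 = 44.936
grad_y = 2*7*0.0968 - 6 = -4.6448
Step 2: Gradient step.
x_raw = 3.924 - 0.02*44.936 = 3.0253
y_raw = 0.0968 - 0.02*-4.6448 = 0.1897
Step 3: Project onto [-2, 5].
x_proj = clip(3.0253) = 3.0253
y_proj = clip(0.1897) = 0.1897
Step 4: Evaluate f.
f(3.0253, 0.1897) = 32.9271


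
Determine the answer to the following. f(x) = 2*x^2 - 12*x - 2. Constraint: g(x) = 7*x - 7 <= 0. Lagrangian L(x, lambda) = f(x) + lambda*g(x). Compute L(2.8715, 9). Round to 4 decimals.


Step 1: Evaluate f(x).
f(2.8715) = 2*2.8715^2 - 12*2.8715 - 2 = -19.967
Step 2: Evaluate g(x).
g(2.8715) = 7*2.8715 - 7 = 13.1005
Step 3: Compute Lagrangian.
L = -19.967 + 9*13.1005 = 97.9375


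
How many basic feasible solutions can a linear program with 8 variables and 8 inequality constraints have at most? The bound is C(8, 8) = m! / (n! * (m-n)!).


Each vertex corresponds to some choice of n active constraints out of m, so the number of vertices is at most C(m, n) = m! / (n!(m-n)!).
m = 8, n = 8
Numerator: 8 * 7 * 6 * 5 * 4 * 3 * 2 * 1
Denominator: 8! = 40320
C(8, 8) = 1


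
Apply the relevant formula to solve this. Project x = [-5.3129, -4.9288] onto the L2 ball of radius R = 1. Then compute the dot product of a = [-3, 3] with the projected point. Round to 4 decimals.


Step 1: Compute ||x|| (intermediates to 6 decimals).
||x|| = sqrt((-5.3129)^2 + (-4.9288)^2) = 7.247067
Step 2: Project.
Since ||x|| > R, scale = R/||x|| = 1/7.247067 = 0.137987, proj(x) = scale * x
proj(x) = [-0.733111, -0.68011]
Step 3: Dot product.
a^T * proj(x) = -3*(-0.733111) + 3*(-0.68011) = 0.159


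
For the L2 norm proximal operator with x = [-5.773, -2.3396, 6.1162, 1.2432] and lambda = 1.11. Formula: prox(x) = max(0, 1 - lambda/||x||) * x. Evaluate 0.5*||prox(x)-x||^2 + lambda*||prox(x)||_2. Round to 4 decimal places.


Step 1: Compute ||x||.
||x|| = 8.8179
Step 2: Compute scaling factor.
scale = max(0, 1 - 1.11/8.8179) = 0.8741
Step 3: prox(x) = [-5.0463, -2.0451, 5.3463, 1.0867]
||prox(x)|| = 7.7079
Step 4: Proximal objective.
0.5*||prox-x||^2 = 0.6161
lambda*||prox|| = 8.5558
Total = 9.1718


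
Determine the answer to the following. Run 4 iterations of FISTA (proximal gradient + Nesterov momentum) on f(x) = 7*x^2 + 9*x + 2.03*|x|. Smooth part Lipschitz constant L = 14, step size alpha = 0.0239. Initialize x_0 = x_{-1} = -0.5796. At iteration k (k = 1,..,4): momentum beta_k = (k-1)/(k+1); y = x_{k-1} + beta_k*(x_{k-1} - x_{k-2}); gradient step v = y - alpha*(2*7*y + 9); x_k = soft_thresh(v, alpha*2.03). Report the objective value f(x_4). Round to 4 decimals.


FISTA on f(x) = 7*x^2 + 9*x + 2.03*|x|
L = 14, alpha = 0.0239
Iteration 1: beta = 0.0, y = -0.5796 + 0.0*(-0.5796 + 0.5796) = -0.5796
  grad(y) = 0.8856, v = y - alpha*grad = -0.6008
  prox(v) = soft_thresh(-0.6008, 0.0485) = -0.5522
Iteration 2: beta = 0.3333, y = -0.5522 + 0.3333*(-0.5522 + 0.5796) = -0.5431
  grad(y) = 1.3962, v = y - alpha*grad = -0.5765
  prox(v) = soft_thresh(-0.5765, 0.0485) = -0.528
Iteration 3: beta = 0.5, y = -0.528 + 0.5*(-0.528 + 0.5522) = -0.5158
  grad(y) = 1.7781, v = y - alpha*grad = -0.5583
  prox(v) = soft_thresh(-0.5583, 0.0485) = -0.5098
Iteration 4: beta = 0.6, y = -0.5098 + 0.6*(-0.5098 + 0.528) = -0.4989
  grad(y) = 2.0149, v = y - alpha*grad = -0.5471
  prox(v) = soft_thresh(-0.5471, 0.0485) = -0.4986
f(x_4) = 7*(-0.4986)^2 + 9*(-0.4986) + 2.03*|-0.4986| = -1.735


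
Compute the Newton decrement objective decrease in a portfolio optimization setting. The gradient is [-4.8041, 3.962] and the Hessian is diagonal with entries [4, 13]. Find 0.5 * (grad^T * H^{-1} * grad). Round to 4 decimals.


Step 1: H is diagonal, so H^(-1) * g = [-1.201, 0.3048].
Step 2: g^T H^(-1) g = sum_i g_i^2 / H_ii
  = (-4.8041)^2/4 + (3.962)^2/13
  = 5.7698 + 1.2075 = 6.9773
Step 3: Objective decrease = 0.5 * g^T H^(-1) g = 3.4887


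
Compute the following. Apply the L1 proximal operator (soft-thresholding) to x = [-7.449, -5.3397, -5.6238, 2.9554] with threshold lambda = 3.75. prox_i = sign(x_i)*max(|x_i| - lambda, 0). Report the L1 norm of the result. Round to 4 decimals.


Soft-thresholding with lambda = 3.75:
prox(-7.449) = sign(-7.449)*max(|-7.449| - 3.75, 0) = -3.699
prox(-5.3397) = sign(-5.3397)*max(|-5.3397| - 3.75, 0) = -1.5897
prox(-5.6238) = sign(-5.6238)*max(|-5.6238| - 3.75, 0) = -1.8738
prox(2.9554) = sign(2.9554)*max(|2.9554| - 3.75, 0) = 0.0
prox(x) = [-3.699, -1.5897, -1.8738, 0.0]
||prox(x)||_1 = 3.699 + 1.5897 + 1.8738 + 0.0 = 7.1625


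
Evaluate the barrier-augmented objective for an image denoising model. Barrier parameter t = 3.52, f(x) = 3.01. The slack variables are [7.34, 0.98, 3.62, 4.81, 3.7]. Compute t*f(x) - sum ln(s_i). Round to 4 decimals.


Step 1: Compute log-barrier.
ln values: [1.9933, -0.0202, 1.2865, 1.5707, 1.3083]
phi = -(1.9933 - 0.0202 + 1.2865 + 1.5707 + 1.3083) = -6.1386
Step 2: Compute augmented objective.
t*f(x) = 3.52*3.01 = 10.5952
Total = 10.5952 - 6.1386 = 4.4566


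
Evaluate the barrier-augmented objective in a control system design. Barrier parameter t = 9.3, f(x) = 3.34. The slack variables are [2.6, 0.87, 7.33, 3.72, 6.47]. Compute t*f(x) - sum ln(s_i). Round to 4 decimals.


Step 1: Compute log-barrier.
ln values: [0.9555, -0.1393, 1.992, 1.3137, 1.8672]
phi = -(0.9555 - 0.1393 + 1.992 + 1.3137 + 1.8672) = -5.9891
Step 2: Compute augmented objective.
t*f(x) = 9.3*3.34 = 31.062
Total = 31.062 - 5.9891 = 25.0729


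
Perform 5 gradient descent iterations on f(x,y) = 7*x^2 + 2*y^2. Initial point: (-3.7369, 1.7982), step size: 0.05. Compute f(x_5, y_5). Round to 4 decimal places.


Gradient descent on f(x,y) = 7*x^2 + 2*y^2.
Starting point: (-3.7369, 1.7982), alpha = 0.05
Step 1: grad_x = 2*7*-3.7369 = -52.3166, grad_y = 2*2*1.7982 = 7.1928
  x_1 = -3.7369 - 0.05*-52.3166 = -1.1211
  y_1 = 1.7982 - 0.05*7.1928 = 1.4386
Step 2: grad_x = 2*7*-1.1211 = -15.695, grad_y = 2*2*1.4386 = 5.7542
  x_2 = -1.1211 - 0.05*-15.695 = -0.3363
  y_2 = 1.4386 - 0.05*5.7542 = 1.1508
Step 3: grad_x = 2*7*-0.3363 = -4.7085, grad_y = 2*2*1.1508 = 4.6034
  x_3 = -0.3363 - 0.05*-4.7085 = -0.1009
  y_3 = 1.1508 - 0.05*4.6034 = 0.9207
Step 4: grad_x = 2*7*-0.1009 = -1.4125, grad_y = 2*2*0.9207 = 3.6827
  x_4 = -0.1009 - 0.05*-1.4125 = -0.0303
  y_4 = 0.9207 - 0.05*3.6827 = 0.7365
Step 5: grad_x = 2*7*-0.0303 = -0.4238, grad_y = 2*2*0.7365 = 2.9462
  x_5 = -0.0303 - 0.05*-0.4238 = -0.0091
  y_5 = 0.7365 - 0.05*2.9462 = 0.5892
f(-0.0091, 0.5892) = 7*(-0.0091)^2 + 2*0.5892^2 = 0.695


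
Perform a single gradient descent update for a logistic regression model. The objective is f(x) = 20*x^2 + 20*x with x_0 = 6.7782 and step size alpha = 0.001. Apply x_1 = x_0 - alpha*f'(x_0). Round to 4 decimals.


We compute the gradient at x_0 and apply the update.
f'(x) = 40*x + 20
f'(6.7782) = 40*6.7782 + 20 = 291.128
x_1 = 6.7782 - 0.001*291.128 = 6.4871


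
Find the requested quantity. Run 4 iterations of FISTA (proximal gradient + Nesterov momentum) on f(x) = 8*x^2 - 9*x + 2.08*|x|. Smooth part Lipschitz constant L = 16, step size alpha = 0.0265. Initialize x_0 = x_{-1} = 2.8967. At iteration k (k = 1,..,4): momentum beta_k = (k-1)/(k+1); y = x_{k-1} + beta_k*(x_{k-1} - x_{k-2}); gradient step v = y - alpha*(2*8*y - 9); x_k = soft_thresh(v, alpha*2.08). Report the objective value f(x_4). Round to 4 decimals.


FISTA on f(x) = 8*x^2 - 9*x + 2.08*|x|
L = 16, alpha = 0.0265
Iteration 1: beta = 0.0, y = 2.8967 + 0.0*(2.8967 - 2.8967) = 2.8967
  grad(y) = 37.3472, v = y - alpha*grad = 1.907
  prox(v) = soft_thresh(1.907, 0.0551) = 1.8519
Iteration 2: beta = 0.3333, y = 1.8519 + 0.3333*(1.8519 - 2.8967) = 1.5036
  grad(y) = 15.0577, v = y - alpha*grad = 1.1046
  prox(v) = soft_thresh(1.1046, 0.0551) = 1.0495
Iteration 3: beta = 0.5, y = 1.0495 + 0.5*(1.0495 - 1.8519) = 0.6482
  grad(y) = 1.3719, v = y - alpha*grad = 0.6119
  prox(v) = soft_thresh(0.6119, 0.0551) = 0.5568
Iteration 4: beta = 0.6, y = 0.5568 + 0.6*(0.5568 - 1.0495) = 0.2612
  grad(y) = -4.8215, v = y - alpha*grad = 0.3889
  prox(v) = soft_thresh(0.3889, 0.0551) = 0.3338
f(x_4) = 8*0.3338^2 - 9*0.3338 + 2.08*|0.3338| = -1.4185


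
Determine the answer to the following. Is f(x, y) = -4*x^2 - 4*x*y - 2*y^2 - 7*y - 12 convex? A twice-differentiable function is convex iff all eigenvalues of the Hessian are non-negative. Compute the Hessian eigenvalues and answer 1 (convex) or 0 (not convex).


The Hessian of f(x,y) = -4*x^2 - 4*x*y - 2*y^2 - 7*y - 12 is:
H = [[-8, -4], [-4, -4]]
Trace = -8 - 4 = -12
Determinant = -8*-4 - (-4)^2 = 16
Discriminant = (-12)^2 - 4*16 = 80.0
Eigenvalues: lambda_1 = -10.4721, lambda_2 = -1.5279
The function is not convex.

0


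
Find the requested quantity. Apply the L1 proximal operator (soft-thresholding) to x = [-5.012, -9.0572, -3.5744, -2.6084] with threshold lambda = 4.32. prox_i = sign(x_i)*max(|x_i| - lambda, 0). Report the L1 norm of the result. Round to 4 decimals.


Soft-thresholding with lambda = 4.32:
prox(-5.012) = sign(-5.012)*max(|-5.012| - 4.32, 0) = -0.692
prox(-9.0572) = sign(-9.0572)*max(|-9.0572| - 4.32, 0) = -4.7372
prox(-3.5744) = sign(-3.5744)*max(|-3.5744| - 4.32, 0) = 0.0
prox(-2.6084) = sign(-2.6084)*max(|-2.6084| - 4.32, 0) = 0.0
prox(x) = [-0.692, -4.7372, 0.0, 0.0]
||prox(x)||_1 = 0.692 + 4.7372 + 0.0 + 0.0 = 5.4292


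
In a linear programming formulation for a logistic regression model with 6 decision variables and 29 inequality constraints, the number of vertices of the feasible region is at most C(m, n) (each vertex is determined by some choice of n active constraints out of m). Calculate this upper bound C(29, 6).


Each vertex corresponds to some choice of n active constraints out of m, so the number of vertices is at most C(m, n) = m! / (n!(m-n)!).
m = 29, n = 6
Numerator: 29 * 28 * 27 * 26 * 25 * 24
Denominator: 6! = 720
C(29, 6) = 475020


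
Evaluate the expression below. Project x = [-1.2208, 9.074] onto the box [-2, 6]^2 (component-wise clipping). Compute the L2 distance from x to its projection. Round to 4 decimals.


Project each component onto [-2, 6].
clip(-1.2208) = -1.2208, clip(9.074) = 6.0
Projection = [-1.2208, 6.0]
Squared diffs: [0.0, 9.4495]
Distance = sqrt(9.4495) = 3.074


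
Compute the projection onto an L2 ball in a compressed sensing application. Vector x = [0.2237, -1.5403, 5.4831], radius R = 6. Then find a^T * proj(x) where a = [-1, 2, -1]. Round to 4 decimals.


Step 1: Compute ||x|| (intermediates to 6 decimals).
||x|| = sqrt(0.2237^2 + (-1.5403)^2 + 5.4831^2) = 5.699733
Step 2: Project.
Since ||x|| <= R, proj = x (no scaling needed).
proj(x) = [0.2237, -1.5403, 5.4831]
Step 3: Dot product.
a^T * proj(x) = -1*0.2237 + 2*(-1.5403) - 1*5.4831 = -8.7874


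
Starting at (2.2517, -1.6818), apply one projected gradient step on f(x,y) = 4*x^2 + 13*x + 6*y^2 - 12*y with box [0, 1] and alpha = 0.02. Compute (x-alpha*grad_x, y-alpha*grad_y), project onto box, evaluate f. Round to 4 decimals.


Step 1: Compute gradient at (2.2517, -1.6818).
grad_x = 2*4*2.2517 + 13 = 31.0136
grad_y = 2*6*-1.6818 - 12 = -32.1816
Step 2: Gradient step.
x_raw = 2.2517 - 0.02*31.0136 = 1.6314
y_raw = -1.6818 - 0.02*-32.1816 = -1.0382
Step 3: Project onto [0, 1].
x_proj = clip(1.6314) = 1.0
y_proj = clip(-1.0382) = 0.0
Step 4: Evaluate f.
f(1.0, 0.0) = 17.0


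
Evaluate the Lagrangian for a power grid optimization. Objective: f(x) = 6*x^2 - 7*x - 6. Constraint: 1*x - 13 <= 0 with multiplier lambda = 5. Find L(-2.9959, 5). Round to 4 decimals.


Step 1: Evaluate f(x).
f(-2.9959) = 6*(-2.9959)^2 - 7*(-2.9959) - 6 = 68.8238
Step 2: Evaluate g(x).
g(-2.9959) = 1*-2.9959 - 13 = -15.9959
Step 3: Compute Lagrangian.
L = 68.8238 + 5*-15.9959 = -11.1557


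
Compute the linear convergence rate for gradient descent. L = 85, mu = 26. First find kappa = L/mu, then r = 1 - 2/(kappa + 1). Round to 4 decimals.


Step 1: Compute the condition number.
kappa = L/mu = 85/26 = 3.2692
Step 2: Compute the convergence rate.
r = 1 - 2/(kappa + 1) = 1 - 2*mu/(L + mu) = (L - mu)/(L + mu) = 59/111 = 0.5315


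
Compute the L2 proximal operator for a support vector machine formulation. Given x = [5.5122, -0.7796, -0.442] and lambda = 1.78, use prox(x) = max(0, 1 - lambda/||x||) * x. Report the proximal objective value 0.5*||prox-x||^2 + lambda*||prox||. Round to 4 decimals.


Step 1: Compute ||x||.
||x|| = 5.5846
Step 2: Compute scaling factor.
scale = max(0, 1 - 1.78/5.5846) = 0.6813
Step 3: prox(x) = [3.7553, -0.5311, -0.3011]
||prox(x)|| = 3.8046
Step 4: Proximal objective.
0.5*||prox-x||^2 = 1.5842
lambda*||prox|| = 6.7722
Total = 8.3563


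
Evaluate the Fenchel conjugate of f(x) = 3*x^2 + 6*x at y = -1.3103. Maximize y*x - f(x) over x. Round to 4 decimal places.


f*(y) = sup_x {y*x - a*x^2 - b*x} = sup_x {(y-b)*x - a*x^2}
FOC: (y - b) - 2a*x = 0 => x* = (y - b)/(2a)
x* = (-1.3103 - 6)/(2*3) = -1.2184
f*(-1.3103) = (y-b)^2/(4a) = (-1.3103 - 6)^2/(4*3)
= 53.4405/12 = 4.4534


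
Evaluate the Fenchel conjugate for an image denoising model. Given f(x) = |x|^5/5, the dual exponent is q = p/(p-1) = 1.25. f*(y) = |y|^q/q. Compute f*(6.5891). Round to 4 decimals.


The conjugate exponent q satisfies 1/p + 1/q = 1.
p = 5, so q = 5/(5 - 1) = 1.25
|y|^q = 6.5891^1.25 = 10.5568
f*(6.5891) = 10.5568 / 1.25 = 8.4454


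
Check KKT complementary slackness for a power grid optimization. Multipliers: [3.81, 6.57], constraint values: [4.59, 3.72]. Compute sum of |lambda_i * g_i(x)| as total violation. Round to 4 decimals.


KKT complementary slackness check:
lambda_1 * g_1 = 3.81 * 4.59 = 17.4879
lambda_2 * g_2 = 6.57 * 3.72 = 24.4404
Total violation = 17.4879 + 24.4404 = 41.9283


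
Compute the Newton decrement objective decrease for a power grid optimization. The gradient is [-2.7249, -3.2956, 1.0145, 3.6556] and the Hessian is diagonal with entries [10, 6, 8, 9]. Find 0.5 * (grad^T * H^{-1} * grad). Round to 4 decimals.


Step 1: H is diagonal, so H^(-1) * g = [-0.2725, -0.5493, 0.1268, 0.4062].
Step 2: g^T H^(-1) g = sum_i g_i^2 / H_ii
  = (-2.7249)^2/10 + (-3.2956)^2/6 + (1.0145)^2/8 + (3.6556)^2/9
  = 0.7425 + 1.8102 + 0.1287 + 1.4848 = 4.1661
Step 3: Objective decrease = 0.5 * g^T H^(-1) g = 2.0831


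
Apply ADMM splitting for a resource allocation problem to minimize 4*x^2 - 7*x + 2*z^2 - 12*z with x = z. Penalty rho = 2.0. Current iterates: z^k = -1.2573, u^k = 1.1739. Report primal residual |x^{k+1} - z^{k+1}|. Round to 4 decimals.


ADMM iteration with rho = 2.0, z^k = -1.2573, u^k = 1.1739
Step 1: x-update.
Minimize 4*x^2 - 7*x + (2.0/2)*(x + 1.2573 + 1.1739)^2
FOC: (2*4 + 2.0)*x = 7 + 2.0*(-1.2573 - 1.1739)
x^{k+1} = 0.2138
Step 2: z-update.
Minimize 2*z^2 - 12*z + (2.0/2)*(0.2138 - z + 1.1739)^2
FOC: (2*2 + 2.0)*z = 12 + 2.0*(0.2138 + 1.1739)
z^{k+1} = 2.4626
Step 3: u-update.
u^{k+1} = 1.1739 + 0.2138 - 2.4626 = -1.0749
Step 4: Primal residual = |0.2138 - 2.4626| = 2.2488


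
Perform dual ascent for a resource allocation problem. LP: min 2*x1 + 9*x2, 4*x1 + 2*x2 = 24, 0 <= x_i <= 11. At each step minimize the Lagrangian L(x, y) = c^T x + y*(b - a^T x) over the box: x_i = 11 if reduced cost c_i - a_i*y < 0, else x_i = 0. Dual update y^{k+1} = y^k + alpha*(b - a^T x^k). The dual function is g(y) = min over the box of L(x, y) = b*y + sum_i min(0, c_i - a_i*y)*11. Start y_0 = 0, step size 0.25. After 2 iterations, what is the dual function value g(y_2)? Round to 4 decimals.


Dual ascent for LP: min 2*x1 + 9*x2, 4*x1 + 2*x2 = 24, 0 <= x_i <= 11
Step 1: y^k = 0.0, reduced costs: (2.0, 9.0)
  x^k = (0.0, 0.0), subgradient = b - a^T x = 24.0
  y^{k+1} = 0.0 + 0.25*24.0 = 6.0
Step 2: y^k = 6.0, reduced costs: (-22.0, -3.0)
  x^k = (11.0, 11.0), subgradient = b - a^T x = -42.0
  y^{k+1} = 6.0 + 0.25*-42.0 = -4.5
Dual objective at y_2 = -4.5: reduced costs (20.0, 18.0), box minimizer x = (0.0, 0.0)
g(y_2) = b*y + (c1 - a1*y)*x1 + (c2 - a2*y)*x2 = 24*(-4.5) + 20.0*0.0 + 18.0*0.0 = -108.0 + 0.0 + 0.0 = -108.0


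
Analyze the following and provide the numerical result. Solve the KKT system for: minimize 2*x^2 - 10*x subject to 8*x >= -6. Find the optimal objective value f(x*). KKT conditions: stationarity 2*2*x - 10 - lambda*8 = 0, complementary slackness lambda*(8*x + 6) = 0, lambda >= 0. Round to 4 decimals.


Step 1: Try lambda = 0 (constraint inactive).
Stationarity: 2*2*x - 10 = 0
x* = 10/(2*2) = 2.5
Check constraint: 8*2.5 = 20.0 >= -6 -- satisfied.
Step 2: Compute optimal value.
f(x*) = 2*2.5^2 - 10*2.5 = -12.5


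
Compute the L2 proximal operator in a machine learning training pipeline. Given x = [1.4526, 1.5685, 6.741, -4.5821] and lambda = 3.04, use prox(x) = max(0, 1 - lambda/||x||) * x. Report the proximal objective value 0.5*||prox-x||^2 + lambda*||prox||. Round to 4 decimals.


Step 1: Compute ||x||.
||x|| = 8.4266
Step 2: Compute scaling factor.
scale = max(0, 1 - 3.04/8.4266) = 0.6392
Step 3: prox(x) = [0.9286, 1.0026, 4.3091, -2.929]
||prox(x)|| = 5.3866
Step 4: Proximal objective.
0.5*||prox-x||^2 = 4.6208
lambda*||prox|| = 16.3753
Total = 20.996


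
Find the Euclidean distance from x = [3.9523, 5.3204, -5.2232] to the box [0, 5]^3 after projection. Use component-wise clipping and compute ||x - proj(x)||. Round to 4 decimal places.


Project each component onto [0, 5].
clip(3.9523) = 3.9523, clip(5.3204) = 5.0, clip(-5.2232) = 0.0
Projection = [3.9523, 5.0, 0.0]
Squared diffs: [0.0, 0.1027, 27.2818]
Distance = sqrt(27.3845) = 5.233


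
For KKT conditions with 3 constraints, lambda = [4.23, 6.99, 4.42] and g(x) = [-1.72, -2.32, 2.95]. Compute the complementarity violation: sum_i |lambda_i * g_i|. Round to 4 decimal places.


KKT complementary slackness check:
lambda_1 * g_1 = 4.23 * -1.72 = -7.2756
lambda_2 * g_2 = 6.99 * -2.32 = -16.2168
lambda_3 * g_3 = 4.42 * 2.95 = 13.039
Total violation = 7.2756 + 16.2168 + 13.039 = 36.5314


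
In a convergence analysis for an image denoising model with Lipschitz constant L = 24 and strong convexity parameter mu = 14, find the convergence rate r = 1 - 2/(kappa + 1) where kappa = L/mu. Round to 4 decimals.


Step 1: Compute the condition number.
kappa = L/mu = 24/14 = 1.7143
Step 2: Compute the convergence rate.
r = 1 - 2/(kappa + 1) = 1 - 2*mu/(L + mu) = (L - mu)/(L + mu) = 10/38 = 0.2632


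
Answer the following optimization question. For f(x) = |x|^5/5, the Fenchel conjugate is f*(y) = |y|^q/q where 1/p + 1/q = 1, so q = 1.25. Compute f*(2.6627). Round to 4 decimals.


The conjugate exponent q satisfies 1/p + 1/q = 1.
p = 5, so q = 5/(5 - 1) = 1.25
|y|^q = 2.6627^1.25 = 3.4014
f*(2.6627) = 3.4014 / 1.25 = 2.7211


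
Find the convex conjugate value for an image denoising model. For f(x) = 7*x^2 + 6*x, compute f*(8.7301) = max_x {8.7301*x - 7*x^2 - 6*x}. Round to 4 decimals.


f*(y) = sup_x {y*x - a*x^2 - b*x} = sup_x {(y-b)*x - a*x^2}
FOC: (y - b) - 2a*x = 0 => x* = (y - b)/(2a)
x* = (8.7301 - 6)/(2*7) = 0.195
f*(8.7301) = (y-b)^2/(4a) = (8.7301 - 6)^2/(4*7)
= 7.4534/28 = 0.2662


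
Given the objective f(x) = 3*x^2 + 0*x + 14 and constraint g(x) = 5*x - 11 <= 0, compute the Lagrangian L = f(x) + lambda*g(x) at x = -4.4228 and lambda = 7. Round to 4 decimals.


Step 1: Evaluate f(x).
f(-4.4228) = 3*(-4.4228)^2 + 0*(-4.4228) + 14 = 72.6835
Step 2: Evaluate g(x).
g(-4.4228) = 5*-4.4228 - 11 = -33.114
Step 3: Compute Lagrangian.
L = 72.6835 + 7*-33.114 = -159.1145


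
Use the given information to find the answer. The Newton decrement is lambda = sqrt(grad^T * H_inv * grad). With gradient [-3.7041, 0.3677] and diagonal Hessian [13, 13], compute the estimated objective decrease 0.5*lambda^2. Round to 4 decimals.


Step 1: H is diagonal, so H^(-1) * g = [-0.2849, 0.0283].
Step 2: g^T H^(-1) g = sum_i g_i^2 / H_ii
  = (-3.7041)^2/13 + (0.3677)^2/13
  = 1.0554 + 0.0104 = 1.0658
Step 3: Objective decrease = 0.5 * g^T H^(-1) g = 0.5329


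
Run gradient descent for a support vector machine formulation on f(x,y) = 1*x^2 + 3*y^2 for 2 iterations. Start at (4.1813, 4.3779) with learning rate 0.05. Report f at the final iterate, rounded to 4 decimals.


Gradient descent on f(x,y) = 1*x^2 + 3*y^2.
Starting point: (4.1813, 4.3779), alpha = 0.05
Step 1: grad_x = 2*1*4.1813 = 8.3626, grad_y = 2*3*4.3779 = 26.2674
  x_1 = 4.1813 - 0.05*8.3626 = 3.7632
  y_1 = 4.3779 - 0.05*26.2674 = 3.0645
Step 2: grad_x = 2*1*3.7632 = 7.5263, grad_y = 2*3*3.0645 = 18.3872
  x_2 = 3.7632 - 0.05*7.5263 = 3.3869
  y_2 = 3.0645 - 0.05*18.3872 = 2.1452
f(3.3869, 2.1452) = 1*3.3869^2 + 3*2.1452^2 = 25.276


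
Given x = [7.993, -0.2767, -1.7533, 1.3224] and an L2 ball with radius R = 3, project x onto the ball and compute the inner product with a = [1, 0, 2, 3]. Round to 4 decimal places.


Step 1: Compute ||x|| (intermediates to 6 decimals).
||x|| = sqrt(7.993^2 + (-0.2767)^2 + (-1.7533)^2 + 1.3224^2) = 8.293818
Step 2: Project.
Since ||x|| > R, scale = R/||x|| = 3/8.293818 = 0.361715, proj(x) = scale * x
proj(x) = [2.891188, -0.100087, -0.634195, 0.478332]
Step 3: Dot product.
a^T * proj(x) = 1*2.891188 + 0*(-0.100087) + 2*(-0.634195) + 3*0.478332 = 3.0578


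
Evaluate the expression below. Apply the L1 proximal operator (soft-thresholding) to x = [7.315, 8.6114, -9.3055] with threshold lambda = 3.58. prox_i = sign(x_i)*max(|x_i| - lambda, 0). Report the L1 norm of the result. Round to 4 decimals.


Soft-thresholding with lambda = 3.58:
prox(7.315) = sign(7.315)*max(|7.315| - 3.58, 0) = 3.735
prox(8.6114) = sign(8.6114)*max(|8.6114| - 3.58, 0) = 5.0314
prox(-9.3055) = sign(-9.3055)*max(|-9.3055| - 3.58, 0) = -5.7255
prox(x) = [3.735, 5.0314, -5.7255]
||prox(x)||_1 = 3.735 + 5.0314 + 5.7255 = 14.4919


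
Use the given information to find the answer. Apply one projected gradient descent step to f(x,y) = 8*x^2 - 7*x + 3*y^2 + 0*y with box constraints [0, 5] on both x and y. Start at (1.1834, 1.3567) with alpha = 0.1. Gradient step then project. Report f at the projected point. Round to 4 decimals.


Step 1: Compute gradient at (1.1834, 1.3567).
grad_x = 2*8*1.1834 - 7 = 11.9344
grad_y = 2*3*1.3567 + 0 = 8.1402
Step 2: Gradient step.
x_raw = 1.1834 - 0.1*11.9344 = -0.01
y_raw = 1.3567 - 0.1*8.1402 = 0.5427
Step 3: Project onto [0, 5].
x_proj = clip(-0.01) = 0.0
y_proj = clip(0.5427) = 0.5427
Step 4: Evaluate f.
f(0.0, 0.5427) = 0.8835


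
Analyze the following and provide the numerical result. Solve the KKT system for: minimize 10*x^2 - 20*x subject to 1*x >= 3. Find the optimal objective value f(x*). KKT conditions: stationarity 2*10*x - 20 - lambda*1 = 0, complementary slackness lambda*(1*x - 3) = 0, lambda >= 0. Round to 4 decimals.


Step 1: Try lambda = 0 (constraint inactive).
x_unc = 20/(2*10) = 1.0
Check: 1*1.0 = 1.0 < 3 -- violated!
Step 2: Constraint must be active: 1*x = 3
x* = 3/1 = 3.0
lambda = (2*10*3.0 - 20)/1 = 40.0
Step 3: Compute optimal value.
f(x*) = 10*3.0^2 - 20*3.0 = 30.0
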